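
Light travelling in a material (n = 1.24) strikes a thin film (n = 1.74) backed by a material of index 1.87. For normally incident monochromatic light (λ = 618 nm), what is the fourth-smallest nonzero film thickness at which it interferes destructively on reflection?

Ray reflecting at the top interface goes from n = 1.24 toward n = 1.74: a half-wave phase shift.
Ray reflecting at the bottom interface goes from n = 1.74 toward n = 1.87: a half-wave phase shift.
The two reflections carry the same phase change, so no net offset.
With no net inversion, destructive interference in reflection requires 2 n t = (m + ½) λ.
The fourth-smallest nonzero thickness corresponds to m = 3: t = (m + ½) λ / (2 n) = 3.50 × 618 / (2 × 1.74) = 622 nm.

622 nm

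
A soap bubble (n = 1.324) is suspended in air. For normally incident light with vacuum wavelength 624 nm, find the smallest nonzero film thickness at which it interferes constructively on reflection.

Ray reflecting at the top interface goes from n = 1.0 toward n = 1.324: a half-wave phase shift.
Bottom surface (1.324 → 1.0): reflection off a lower-index medium gives no phase shift.
The two reflections differ by half a wavelength.
With one net inversion, constructive interference in reflection requires 2 n t = (m + ½) λ.
Minimum at m = 0: t = λ / (4 n) = 624 / (4 × 1.324) = 118 nm.

118 nm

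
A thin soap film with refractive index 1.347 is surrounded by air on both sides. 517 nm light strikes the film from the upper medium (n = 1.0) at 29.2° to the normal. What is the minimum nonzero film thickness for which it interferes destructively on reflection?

206 nm

At the upper boundary (n = 1.0 to n = 1.347) the reflected ray undergoes a half-wave phase shift.
At the lower boundary (n = 1.347 to n = 1.0) the reflected ray undergoes no phase shift.
Exactly one π shift → a net half-wave offset.
With one net inversion, destructive interference in reflection requires 2 n t cos θ_r = m λ.
Snell's law: 1.0 sin 29.2° = 1.347 sin θ_r → sin θ_r = 0.362, cos θ_r = 0.932.
Minimum nonzero at m = 1: t = λ / (2 n cos θ_r) = 517 / (2 × 1.347 × 0.932) = 206 nm.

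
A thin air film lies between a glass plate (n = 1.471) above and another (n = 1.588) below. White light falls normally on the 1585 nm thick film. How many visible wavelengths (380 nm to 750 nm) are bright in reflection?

Top surface (1.471 → 1.0): reflection off a lower-index medium gives no phase shift.
Bottom surface (1.0 → 1.588): reflection off a higher-index medium gives a half-wave phase shift.
Net: one phase inversion between the two reflected rays.
For strong reflection here: 2 n t = (m + ½) λ.
λ = 2 n t / (m + ½) = 3170 / (m + ½) nm.
m=3: 906 nm (IR); m=4: 704 nm (visible); m=5: 576 nm (visible); m=6: 488 nm (visible); m=7: 423 nm (visible); m=8: 373 nm (UV).

4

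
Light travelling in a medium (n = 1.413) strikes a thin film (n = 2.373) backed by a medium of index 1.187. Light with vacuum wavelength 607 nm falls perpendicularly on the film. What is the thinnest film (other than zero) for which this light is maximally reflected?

Ray reflecting at the top interface goes from n = 1.413 toward n = 2.373: a half-wave phase shift.
Ray reflecting at the bottom interface goes from n = 2.373 toward n = 1.187: no phase shift.
Exactly one π shift → a net half-wave offset.
For bright reflection here: 2 n t = (m + ½) λ.
Minimum at m = 0: t = λ / (4 n) = 607 / (4 × 2.373) = 63.9 nm.

63.9 nm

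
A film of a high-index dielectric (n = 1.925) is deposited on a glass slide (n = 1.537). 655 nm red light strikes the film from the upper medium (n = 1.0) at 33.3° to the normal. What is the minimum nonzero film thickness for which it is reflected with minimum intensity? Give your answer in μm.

Top surface (1.0 → 1.925): reflection off a higher-index medium gives a half-wave phase shift.
Bottom surface (1.925 → 1.537): reflection off a lower-index medium gives no phase shift.
Net: one phase inversion between the two reflected rays.
For weak reflection here: 2 n t cos θ_r = m λ.
Snell's law: 1.0 sin 33.3° = 1.925 sin θ_r → sin θ_r = 0.285, cos θ_r = 0.958.
Minimum nonzero at m = 1: t = λ / (2 n cos θ_r) = 655 / (2 × 1.925 × 0.958) = 178 nm.

0.178 μm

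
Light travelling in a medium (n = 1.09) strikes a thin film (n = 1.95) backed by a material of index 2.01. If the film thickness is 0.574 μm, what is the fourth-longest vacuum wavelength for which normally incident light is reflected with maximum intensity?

Ray reflecting at the top interface goes from n = 1.09 toward n = 1.95: a half-wave phase shift.
At the lower boundary (n = 1.95 to n = 2.01) the reflected ray undergoes a half-wave phase shift.
Zero or two π shifts → no net half-wave offset.
For bright reflection here: 2 n t = m λ.
λ = 2 n t / m. The fourth-longest wavelength is m = 4: λ = 2 × 1.95 × 574 / 4.00 = 560 nm.

560 nm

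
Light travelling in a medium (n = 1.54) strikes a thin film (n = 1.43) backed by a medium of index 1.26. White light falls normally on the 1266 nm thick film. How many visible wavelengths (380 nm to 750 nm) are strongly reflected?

5

Ray reflecting at the top interface goes from n = 1.54 toward n = 1.43: no phase shift.
Ray reflecting at the bottom interface goes from n = 1.43 toward n = 1.26: no phase shift.
Zero or two π shifts → no net half-wave offset.
So the condition for constructive reflection is 2 n t = m λ.
λ = 2 n t / m = 3621 / m nm.
m=4: 905 nm (IR); m=5: 724 nm (visible); m=6: 603 nm (visible); m=7: 517 nm (visible); m=8: 453 nm (visible); m=9: 402 nm (visible); m=10: 362 nm (UV).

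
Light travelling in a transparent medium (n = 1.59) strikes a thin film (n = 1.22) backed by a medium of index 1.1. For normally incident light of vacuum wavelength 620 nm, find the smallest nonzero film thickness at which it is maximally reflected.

254 nm

At the upper boundary (n = 1.59 to n = 1.22) the reflected ray undergoes no phase shift.
At the lower boundary (n = 1.22 to n = 1.1) the reflected ray undergoes no phase shift.
Zero or two π shifts → no net half-wave offset.
With no net inversion, constructive interference in reflection requires 2 n t = m λ.
Minimum nonzero at m = 1: t = λ / (2 n) = 620 / (2 × 1.22) = 254 nm.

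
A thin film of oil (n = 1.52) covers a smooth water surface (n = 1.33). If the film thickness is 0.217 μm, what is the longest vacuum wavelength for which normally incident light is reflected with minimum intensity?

Ray reflecting at the top interface goes from n = 1.0 toward n = 1.52: a half-wave phase shift.
At the lower boundary (n = 1.52 to n = 1.33) the reflected ray undergoes no phase shift.
Net: one phase inversion between the two reflected rays.
For dark reflection here: 2 n t = m λ.
λ = 2 n t / m. The longest wavelength is m = 1: λ = 2 × 1.52 × 217 / 1.00 = 660 nm.

660 nm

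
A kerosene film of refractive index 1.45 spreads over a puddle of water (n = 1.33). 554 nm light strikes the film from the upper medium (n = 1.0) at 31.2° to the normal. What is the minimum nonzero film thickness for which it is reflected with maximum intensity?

102 nm

Top surface (1.0 → 1.45): reflection off a higher-index medium gives a half-wave phase shift.
Ray reflecting at the bottom interface goes from n = 1.45 toward n = 1.33: no phase shift.
Exactly one π shift → a net half-wave offset.
So the condition for constructive reflection is 2 n t cos θ_r = (m + ½) λ.
Snell's law: 1.0 sin 31.2° = 1.45 sin θ_r → sin θ_r = 0.357, cos θ_r = 0.934.
Minimum at m = 0: t = λ / (4 n cos θ_r) = 554 / (4 × 1.45 × 0.934) = 102 nm.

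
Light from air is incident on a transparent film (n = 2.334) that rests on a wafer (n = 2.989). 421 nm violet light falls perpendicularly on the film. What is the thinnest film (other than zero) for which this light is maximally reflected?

Top surface (1.0 → 2.334): reflection off a higher-index medium gives a half-wave phase shift.
Bottom surface (2.334 → 2.989): reflection off a higher-index medium gives a half-wave phase shift.
The two reflections carry the same phase change, so no net offset.
With no net inversion, constructive interference in reflection requires 2 n t = m λ.
Minimum nonzero at m = 1: t = λ / (2 n) = 421 / (2 × 2.334) = 90.2 nm.

90.2 nm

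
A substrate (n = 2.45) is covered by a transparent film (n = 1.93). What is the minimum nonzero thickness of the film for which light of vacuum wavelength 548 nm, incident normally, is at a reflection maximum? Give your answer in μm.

Top surface (1.0 → 1.93): reflection off a higher-index medium gives a half-wave phase shift.
At the lower boundary (n = 1.93 to n = 2.45) the reflected ray undergoes a half-wave phase shift.
The two reflections carry the same phase change, so no net offset.
For maximum reflection here: 2 n t = m λ.
Minimum nonzero at m = 1: t = λ / (2 n) = 548 / (2 × 1.93) = 142 nm.

0.142 μm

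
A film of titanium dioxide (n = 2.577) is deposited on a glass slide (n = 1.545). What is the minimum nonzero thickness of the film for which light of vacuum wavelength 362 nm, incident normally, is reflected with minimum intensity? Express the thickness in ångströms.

At the upper boundary (n = 1.0 to n = 2.577) the reflected ray undergoes a half-wave phase shift.
At the lower boundary (n = 2.577 to n = 1.545) the reflected ray undergoes no phase shift.
Exactly one π shift → a net half-wave offset.
So the condition for destructive reflection is 2 n t = m λ.
Minimum nonzero at m = 1: t = λ / (2 n) = 362 / (2 × 2.577) = 70.2 nm.

702 Å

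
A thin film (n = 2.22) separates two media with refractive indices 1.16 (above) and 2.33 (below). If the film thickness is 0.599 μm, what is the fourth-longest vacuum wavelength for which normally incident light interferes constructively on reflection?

Top surface (1.16 → 2.22): reflection off a higher-index medium gives a half-wave phase shift.
Bottom surface (2.22 → 2.33): reflection off a higher-index medium gives a half-wave phase shift.
Zero or two π shifts → no net half-wave offset.
For bright reflection here: 2 n t = m λ.
λ = 2 n t / m. The fourth-longest wavelength is m = 4: λ = 2 × 2.22 × 599 / 4.00 = 665 nm.

665 nm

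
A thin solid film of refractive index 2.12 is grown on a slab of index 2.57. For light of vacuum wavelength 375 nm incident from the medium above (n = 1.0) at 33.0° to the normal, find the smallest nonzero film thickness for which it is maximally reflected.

91.5 nm

Ray reflecting at the top interface goes from n = 1.0 toward n = 2.12: a half-wave phase shift.
Ray reflecting at the bottom interface goes from n = 2.12 toward n = 2.57: a half-wave phase shift.
Zero or two π shifts → no net half-wave offset.
So the condition for constructive reflection is 2 n t cos θ_r = m λ.
Snell's law: 1.0 sin 33.0° = 2.12 sin θ_r → sin θ_r = 0.257, cos θ_r = 0.966.
Minimum nonzero at m = 1: t = λ / (2 n cos θ_r) = 375 / (2 × 2.12 × 0.966) = 91.5 nm.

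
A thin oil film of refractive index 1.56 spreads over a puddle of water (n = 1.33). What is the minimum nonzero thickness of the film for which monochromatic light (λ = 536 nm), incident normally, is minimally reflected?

172 nm

Top surface (1.0 → 1.56): reflection off a higher-index medium gives a half-wave phase shift.
Bottom surface (1.56 → 1.33): reflection off a lower-index medium gives no phase shift.
Exactly one π shift → a net half-wave offset.
With one net inversion, destructive interference in reflection requires 2 n t = m λ.
Minimum nonzero at m = 1: t = λ / (2 n) = 536 / (2 × 1.56) = 172 nm.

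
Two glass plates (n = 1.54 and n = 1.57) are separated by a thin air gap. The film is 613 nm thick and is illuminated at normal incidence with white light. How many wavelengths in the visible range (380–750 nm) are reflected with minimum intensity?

Ray reflecting at the top interface goes from n = 1.54 toward n = 1.0: no phase shift.
Ray reflecting at the bottom interface goes from n = 1.0 toward n = 1.57: a half-wave phase shift.
Net: one phase inversion between the two reflected rays.
For dark reflection here: 2 n t = m λ.
λ = 2 n t / m = 1226 / m nm.
m=1: 1226 nm (IR); m=2: 613 nm (visible); m=3: 409 nm (visible); m=4: 307 nm (UV).

2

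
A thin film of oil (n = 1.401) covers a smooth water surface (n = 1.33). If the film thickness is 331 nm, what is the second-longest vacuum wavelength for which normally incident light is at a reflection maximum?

Top surface (1.0 → 1.401): reflection off a higher-index medium gives a half-wave phase shift.
At the lower boundary (n = 1.401 to n = 1.33) the reflected ray undergoes no phase shift.
Net: one phase inversion between the two reflected rays.
For bright reflection here: 2 n t = (m + ½) λ.
λ = 2 n t / (m + ½). The second-longest wavelength is m = 1: λ = 2 × 1.401 × 331 / 1.50 = 618 nm.

618 nm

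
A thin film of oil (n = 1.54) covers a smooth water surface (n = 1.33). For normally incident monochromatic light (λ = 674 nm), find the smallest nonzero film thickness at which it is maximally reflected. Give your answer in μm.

0.109 μm

Top surface (1.0 → 1.54): reflection off a higher-index medium gives a half-wave phase shift.
Ray reflecting at the bottom interface goes from n = 1.54 toward n = 1.33: no phase shift.
Net: one phase inversion between the two reflected rays.
With one net inversion, constructive interference in reflection requires 2 n t = (m + ½) λ.
Minimum at m = 0: t = λ / (4 n) = 674 / (4 × 1.54) = 109 nm.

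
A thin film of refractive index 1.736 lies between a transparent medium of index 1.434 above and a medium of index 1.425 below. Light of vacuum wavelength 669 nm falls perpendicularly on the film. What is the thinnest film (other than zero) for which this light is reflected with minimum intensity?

Top surface (1.434 → 1.736): reflection off a higher-index medium gives a half-wave phase shift.
Ray reflecting at the bottom interface goes from n = 1.736 toward n = 1.425: no phase shift.
Net: one phase inversion between the two reflected rays.
So the condition for destructive reflection is 2 n t = m λ.
Minimum nonzero at m = 1: t = λ / (2 n) = 669 / (2 × 1.736) = 193 nm.

193 nm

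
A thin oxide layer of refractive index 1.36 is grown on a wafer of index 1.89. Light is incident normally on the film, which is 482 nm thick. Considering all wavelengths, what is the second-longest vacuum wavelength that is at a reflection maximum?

656 nm

Ray reflecting at the top interface goes from n = 1.0 toward n = 1.36: a half-wave phase shift.
Ray reflecting at the bottom interface goes from n = 1.36 toward n = 1.89: a half-wave phase shift.
The two reflections carry the same phase change, so no net offset.
With no net inversion, constructive interference in reflection requires 2 n t = m λ.
λ = 2 n t / m. The second-longest wavelength is m = 2: λ = 2 × 1.36 × 482 / 2.00 = 656 nm.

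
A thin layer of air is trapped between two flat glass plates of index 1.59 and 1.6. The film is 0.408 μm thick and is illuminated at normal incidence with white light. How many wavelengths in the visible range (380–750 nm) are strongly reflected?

Top surface (1.59 → 1.0): reflection off a lower-index medium gives no phase shift.
At the lower boundary (n = 1.0 to n = 1.6) the reflected ray undergoes a half-wave phase shift.
Exactly one π shift → a net half-wave offset.
With one net inversion, constructive interference in reflection requires 2 n t = (m + ½) λ.
λ = 2 n t / (m + ½) = 816 / (m + ½) nm.
m=0: 1632 nm (IR); m=1: 544 nm (visible); m=2: 326 nm (UV).

1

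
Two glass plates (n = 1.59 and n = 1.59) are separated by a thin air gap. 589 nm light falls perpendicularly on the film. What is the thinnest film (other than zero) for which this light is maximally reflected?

Ray reflecting at the top interface goes from n = 1.59 toward n = 1.0: no phase shift.
Ray reflecting at the bottom interface goes from n = 1.0 toward n = 1.59: a half-wave phase shift.
The two reflections differ by half a wavelength.
For maximum reflection here: 2 n t = (m + ½) λ.
Minimum at m = 0: t = λ / (4 n) = 589 / (4 × 1.0) = 147 nm.

147 nm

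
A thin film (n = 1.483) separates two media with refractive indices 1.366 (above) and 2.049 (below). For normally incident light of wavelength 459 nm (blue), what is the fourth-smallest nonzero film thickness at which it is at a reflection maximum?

619 nm

Top surface (1.366 → 1.483): reflection off a higher-index medium gives a half-wave phase shift.
Bottom surface (1.483 → 2.049): reflection off a higher-index medium gives a half-wave phase shift.
The two reflections carry the same phase change, so no net offset.
For strong reflection here: 2 n t = m λ.
The fourth-smallest nonzero thickness corresponds to m = 4: t = m λ / (2 n) = 4.00 × 459 / (2 × 1.483) = 619 nm.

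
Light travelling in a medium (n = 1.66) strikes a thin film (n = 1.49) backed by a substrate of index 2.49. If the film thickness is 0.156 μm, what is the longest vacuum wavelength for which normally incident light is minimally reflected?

465 nm

Ray reflecting at the top interface goes from n = 1.66 toward n = 1.49: no phase shift.
Bottom surface (1.49 → 2.49): reflection off a higher-index medium gives a half-wave phase shift.
Exactly one π shift → a net half-wave offset.
With one net inversion, destructive interference in reflection requires 2 n t = m λ.
λ = 2 n t / m. The longest wavelength is m = 1: λ = 2 × 1.49 × 156 / 1.00 = 465 nm.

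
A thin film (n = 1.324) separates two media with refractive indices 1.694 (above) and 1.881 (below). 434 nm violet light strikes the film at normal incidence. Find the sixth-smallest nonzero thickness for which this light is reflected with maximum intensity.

901 nm

Ray reflecting at the top interface goes from n = 1.694 toward n = 1.324: no phase shift.
At the lower boundary (n = 1.324 to n = 1.881) the reflected ray undergoes a half-wave phase shift.
The two reflections differ by half a wavelength.
For maximum reflection here: 2 n t = (m + ½) λ.
The sixth-smallest nonzero thickness corresponds to m = 5: t = (m + ½) λ / (2 n) = 5.50 × 434 / (2 × 1.324) = 901 nm.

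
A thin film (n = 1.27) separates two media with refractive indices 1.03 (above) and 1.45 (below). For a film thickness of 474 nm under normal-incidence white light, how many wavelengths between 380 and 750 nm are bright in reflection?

2

Top surface (1.03 → 1.27): reflection off a higher-index medium gives a half-wave phase shift.
At the lower boundary (n = 1.27 to n = 1.45) the reflected ray undergoes a half-wave phase shift.
Net: no relative phase inversion (both shifts match).
With no net inversion, constructive interference in reflection requires 2 n t = m λ.
λ = 2 n t / m = 1204 / m nm.
m=1: 1204 nm (IR); m=2: 602 nm (visible); m=3: 401 nm (visible); m=4: 301 nm (UV).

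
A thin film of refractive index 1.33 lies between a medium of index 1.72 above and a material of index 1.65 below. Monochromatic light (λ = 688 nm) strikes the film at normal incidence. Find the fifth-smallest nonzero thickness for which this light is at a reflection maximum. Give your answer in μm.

1.16 μm

Top surface (1.72 → 1.33): reflection off a lower-index medium gives no phase shift.
Bottom surface (1.33 → 1.65): reflection off a higher-index medium gives a half-wave phase shift.
The two reflections differ by half a wavelength.
With one net inversion, constructive interference in reflection requires 2 n t = (m + ½) λ.
The fifth-smallest nonzero thickness corresponds to m = 4: t = (m + ½) λ / (2 n) = 4.50 × 688 / (2 × 1.33) = 1164 nm.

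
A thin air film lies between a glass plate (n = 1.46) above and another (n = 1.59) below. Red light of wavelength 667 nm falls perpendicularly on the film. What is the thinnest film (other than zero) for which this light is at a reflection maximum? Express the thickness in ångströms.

Top surface (1.46 → 1.0): reflection off a lower-index medium gives no phase shift.
At the lower boundary (n = 1.0 to n = 1.59) the reflected ray undergoes a half-wave phase shift.
Net: one phase inversion between the two reflected rays.
For bright reflection here: 2 n t = (m + ½) λ.
Minimum at m = 0: t = λ / (4 n) = 667 / (4 × 1.0) = 167 nm.

1668 Å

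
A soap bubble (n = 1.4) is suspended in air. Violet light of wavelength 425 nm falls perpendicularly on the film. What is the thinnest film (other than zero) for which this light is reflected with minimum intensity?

152 nm

Top surface (1.0 → 1.4): reflection off a higher-index medium gives a half-wave phase shift.
Bottom surface (1.4 → 1.0): reflection off a lower-index medium gives no phase shift.
Exactly one π shift → a net half-wave offset.
For minimum reflection here: 2 n t = m λ.
Minimum nonzero at m = 1: t = λ / (2 n) = 425 / (2 × 1.4) = 152 nm.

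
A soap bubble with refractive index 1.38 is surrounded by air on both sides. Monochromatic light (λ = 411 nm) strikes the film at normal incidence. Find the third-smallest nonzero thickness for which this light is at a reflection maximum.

372 nm

Top surface (1.0 → 1.38): reflection off a higher-index medium gives a half-wave phase shift.
Ray reflecting at the bottom interface goes from n = 1.38 toward n = 1.0: no phase shift.
Net: one phase inversion between the two reflected rays.
With one net inversion, constructive interference in reflection requires 2 n t = (m + ½) λ.
The third-smallest nonzero thickness corresponds to m = 2: t = (m + ½) λ / (2 n) = 2.50 × 411 / (2 × 1.38) = 372 nm.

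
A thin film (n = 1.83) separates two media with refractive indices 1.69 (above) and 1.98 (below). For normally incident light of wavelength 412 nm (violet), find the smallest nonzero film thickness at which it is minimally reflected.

56.3 nm

Ray reflecting at the top interface goes from n = 1.69 toward n = 1.83: a half-wave phase shift.
Ray reflecting at the bottom interface goes from n = 1.83 toward n = 1.98: a half-wave phase shift.
Net: no relative phase inversion (both shifts match).
For weak reflection here: 2 n t = (m + ½) λ.
Minimum at m = 0: t = λ / (4 n) = 412 / (4 × 1.83) = 56.3 nm.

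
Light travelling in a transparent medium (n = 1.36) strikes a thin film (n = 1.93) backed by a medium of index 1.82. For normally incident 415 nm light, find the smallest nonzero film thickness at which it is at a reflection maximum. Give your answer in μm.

At the upper boundary (n = 1.36 to n = 1.93) the reflected ray undergoes a half-wave phase shift.
Bottom surface (1.93 → 1.82): reflection off a lower-index medium gives no phase shift.
The two reflections differ by half a wavelength.
So the condition for constructive reflection is 2 n t = (m + ½) λ.
Minimum at m = 0: t = λ / (4 n) = 415 / (4 × 1.93) = 53.8 nm.

0.0538 μm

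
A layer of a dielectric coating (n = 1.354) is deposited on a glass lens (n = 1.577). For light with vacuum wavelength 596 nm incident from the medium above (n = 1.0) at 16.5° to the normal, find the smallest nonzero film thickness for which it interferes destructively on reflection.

113 nm

Ray reflecting at the top interface goes from n = 1.0 toward n = 1.354: a half-wave phase shift.
Bottom surface (1.354 → 1.577): reflection off a higher-index medium gives a half-wave phase shift.
Zero or two π shifts → no net half-wave offset.
So the condition for destructive reflection is 2 n t cos θ_r = (m + ½) λ.
Snell's law: 1.0 sin 16.5° = 1.354 sin θ_r → sin θ_r = 0.210, cos θ_r = 0.978.
Minimum at m = 0: t = λ / (4 n cos θ_r) = 596 / (4 × 1.354 × 0.978) = 113 nm.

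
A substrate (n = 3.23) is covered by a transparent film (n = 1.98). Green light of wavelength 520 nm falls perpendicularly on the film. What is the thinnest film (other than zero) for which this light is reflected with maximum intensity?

Ray reflecting at the top interface goes from n = 1.0 toward n = 1.98: a half-wave phase shift.
Ray reflecting at the bottom interface goes from n = 1.98 toward n = 3.23: a half-wave phase shift.
Net: no relative phase inversion (both shifts match).
For strong reflection here: 2 n t = m λ.
Minimum nonzero at m = 1: t = λ / (2 n) = 520 / (2 × 1.98) = 131 nm.

131 nm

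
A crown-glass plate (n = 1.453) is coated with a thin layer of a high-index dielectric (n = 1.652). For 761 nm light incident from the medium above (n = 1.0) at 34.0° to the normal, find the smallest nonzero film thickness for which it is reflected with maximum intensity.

At the upper boundary (n = 1.0 to n = 1.652) the reflected ray undergoes a half-wave phase shift.
At the lower boundary (n = 1.652 to n = 1.453) the reflected ray undergoes no phase shift.
The two reflections differ by half a wavelength.
So the condition for constructive reflection is 2 n t cos θ_r = (m + ½) λ.
Snell's law: 1.0 sin 34.0° = 1.652 sin θ_r → sin θ_r = 0.338, cos θ_r = 0.941.
Minimum at m = 0: t = λ / (4 n cos θ_r) = 761 / (4 × 1.652 × 0.941) = 122 nm.

122 nm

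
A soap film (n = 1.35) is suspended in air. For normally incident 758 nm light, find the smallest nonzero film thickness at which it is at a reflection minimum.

Ray reflecting at the top interface goes from n = 1.0 toward n = 1.35: a half-wave phase shift.
Ray reflecting at the bottom interface goes from n = 1.35 toward n = 1.0: no phase shift.
The two reflections differ by half a wavelength.
For minimum reflection here: 2 n t = m λ.
Minimum nonzero at m = 1: t = λ / (2 n) = 758 / (2 × 1.35) = 281 nm.

281 nm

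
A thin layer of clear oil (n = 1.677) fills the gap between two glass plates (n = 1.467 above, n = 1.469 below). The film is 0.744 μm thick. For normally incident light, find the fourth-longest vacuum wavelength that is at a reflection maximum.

713 nm

Top surface (1.467 → 1.677): reflection off a higher-index medium gives a half-wave phase shift.
Ray reflecting at the bottom interface goes from n = 1.677 toward n = 1.469: no phase shift.
Exactly one π shift → a net half-wave offset.
For bright reflection here: 2 n t = (m + ½) λ.
λ = 2 n t / (m + ½). The fourth-longest wavelength is m = 3: λ = 2 × 1.677 × 744 / 3.50 = 713 nm.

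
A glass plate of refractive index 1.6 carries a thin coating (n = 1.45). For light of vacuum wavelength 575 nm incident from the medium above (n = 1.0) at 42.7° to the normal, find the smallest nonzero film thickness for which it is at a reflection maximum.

Ray reflecting at the top interface goes from n = 1.0 toward n = 1.45: a half-wave phase shift.
Ray reflecting at the bottom interface goes from n = 1.45 toward n = 1.6: a half-wave phase shift.
The two reflections carry the same phase change, so no net offset.
With no net inversion, constructive interference in reflection requires 2 n t cos θ_r = m λ.
Snell's law: 1.0 sin 42.7° = 1.45 sin θ_r → sin θ_r = 0.468, cos θ_r = 0.884.
Minimum nonzero at m = 1: t = λ / (2 n cos θ_r) = 575 / (2 × 1.45 × 0.884) = 224 nm.

224 nm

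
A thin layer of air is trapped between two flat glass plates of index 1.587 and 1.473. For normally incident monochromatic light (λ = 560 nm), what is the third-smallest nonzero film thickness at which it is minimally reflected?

At the upper boundary (n = 1.587 to n = 1.0) the reflected ray undergoes no phase shift.
Ray reflecting at the bottom interface goes from n = 1.0 toward n = 1.473: a half-wave phase shift.
The two reflections differ by half a wavelength.
So the condition for destructive reflection is 2 n t = m λ.
The third-smallest nonzero thickness corresponds to m = 3: t = m λ / (2 n) = 3.00 × 560 / (2 × 1.0) = 840 nm.

840 nm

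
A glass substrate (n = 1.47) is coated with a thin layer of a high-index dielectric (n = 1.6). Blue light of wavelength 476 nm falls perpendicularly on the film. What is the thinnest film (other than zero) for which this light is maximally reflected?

74.4 nm

Ray reflecting at the top interface goes from n = 1.0 toward n = 1.6: a half-wave phase shift.
At the lower boundary (n = 1.6 to n = 1.47) the reflected ray undergoes no phase shift.
Net: one phase inversion between the two reflected rays.
With one net inversion, constructive interference in reflection requires 2 n t = (m + ½) λ.
Minimum at m = 0: t = λ / (4 n) = 476 / (4 × 1.6) = 74.4 nm.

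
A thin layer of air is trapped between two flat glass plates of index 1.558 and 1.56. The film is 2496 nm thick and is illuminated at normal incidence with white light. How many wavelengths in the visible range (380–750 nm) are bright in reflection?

Top surface (1.558 → 1.0): reflection off a lower-index medium gives no phase shift.
Ray reflecting at the bottom interface goes from n = 1.0 toward n = 1.56: a half-wave phase shift.
The two reflections differ by half a wavelength.
So the condition for constructive reflection is 2 n t = (m + ½) λ.
λ = 2 n t / (m + ½) = 4992 / (m + ½) nm.
m=6: 768 nm (IR); m=7: 666 nm (visible); m=8: 587 nm (visible); m=9: 525 nm (visible); m=10: 475 nm (visible); m=11: 434 nm (visible); m=12: 399 nm (visible); m=13: 370 nm (UV).

6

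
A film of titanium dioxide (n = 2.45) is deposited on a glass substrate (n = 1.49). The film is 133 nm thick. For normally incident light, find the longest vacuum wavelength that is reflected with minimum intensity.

Ray reflecting at the top interface goes from n = 1.0 toward n = 2.45: a half-wave phase shift.
Ray reflecting at the bottom interface goes from n = 2.45 toward n = 1.49: no phase shift.
Net: one phase inversion between the two reflected rays.
For weak reflection here: 2 n t = m λ.
λ = 2 n t / m. The longest wavelength is m = 1: λ = 2 × 2.45 × 133 / 1.00 = 652 nm.

652 nm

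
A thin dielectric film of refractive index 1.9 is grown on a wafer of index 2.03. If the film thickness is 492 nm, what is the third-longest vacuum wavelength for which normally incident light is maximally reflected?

623 nm

Top surface (1.0 → 1.9): reflection off a higher-index medium gives a half-wave phase shift.
At the lower boundary (n = 1.9 to n = 2.03) the reflected ray undergoes a half-wave phase shift.
The two reflections carry the same phase change, so no net offset.
With no net inversion, constructive interference in reflection requires 2 n t = m λ.
λ = 2 n t / m. The third-longest wavelength is m = 3: λ = 2 × 1.9 × 492 / 3.00 = 623 nm.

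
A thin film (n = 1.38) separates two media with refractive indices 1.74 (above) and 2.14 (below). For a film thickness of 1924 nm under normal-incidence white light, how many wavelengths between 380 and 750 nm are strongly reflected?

Top surface (1.74 → 1.38): reflection off a lower-index medium gives no phase shift.
Bottom surface (1.38 → 2.14): reflection off a higher-index medium gives a half-wave phase shift.
Net: one phase inversion between the two reflected rays.
With one net inversion, constructive interference in reflection requires 2 n t = (m + ½) λ.
λ = 2 n t / (m + ½) = 5310 / (m + ½) nm.
m=6: 817 nm (IR); m=7: 708 nm (visible); m=8: 625 nm (visible); m=9: 559 nm (visible); m=10: 506 nm (visible); m=11: 462 nm (visible); m=12: 425 nm (visible); m=13: 393 nm (visible); m=14: 366 nm (UV).

7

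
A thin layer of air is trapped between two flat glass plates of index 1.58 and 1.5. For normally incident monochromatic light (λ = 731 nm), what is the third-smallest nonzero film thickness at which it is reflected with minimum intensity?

Ray reflecting at the top interface goes from n = 1.58 toward n = 1.0: no phase shift.
Ray reflecting at the bottom interface goes from n = 1.0 toward n = 1.5: a half-wave phase shift.
Exactly one π shift → a net half-wave offset.
So the condition for destructive reflection is 2 n t = m λ.
The third-smallest nonzero thickness corresponds to m = 3: t = m λ / (2 n) = 3.00 × 731 / (2 × 1.0) = 1097 nm.

1097 nm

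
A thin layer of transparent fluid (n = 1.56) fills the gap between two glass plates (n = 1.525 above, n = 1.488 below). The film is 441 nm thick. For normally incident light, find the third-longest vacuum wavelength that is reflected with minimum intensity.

459 nm

At the upper boundary (n = 1.525 to n = 1.56) the reflected ray undergoes a half-wave phase shift.
At the lower boundary (n = 1.56 to n = 1.488) the reflected ray undergoes no phase shift.
Exactly one π shift → a net half-wave offset.
For dark reflection here: 2 n t = m λ.
λ = 2 n t / m. The third-longest wavelength is m = 3: λ = 2 × 1.56 × 441 / 3.00 = 459 nm.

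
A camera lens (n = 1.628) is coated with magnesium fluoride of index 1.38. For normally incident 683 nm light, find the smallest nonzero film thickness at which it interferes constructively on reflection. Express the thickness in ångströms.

2475 Å

Top surface (1.0 → 1.38): reflection off a higher-index medium gives a half-wave phase shift.
Bottom surface (1.38 → 1.628): reflection off a higher-index medium gives a half-wave phase shift.
Zero or two π shifts → no net half-wave offset.
With no net inversion, constructive interference in reflection requires 2 n t = m λ.
Minimum nonzero at m = 1: t = λ / (2 n) = 683 / (2 × 1.38) = 247 nm.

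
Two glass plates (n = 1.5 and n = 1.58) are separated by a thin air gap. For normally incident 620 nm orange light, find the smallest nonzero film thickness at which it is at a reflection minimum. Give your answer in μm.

0.310 μm

At the upper boundary (n = 1.5 to n = 1.0) the reflected ray undergoes no phase shift.
Bottom surface (1.0 → 1.58): reflection off a higher-index medium gives a half-wave phase shift.
The two reflections differ by half a wavelength.
So the condition for destructive reflection is 2 n t = m λ.
Minimum nonzero at m = 1: t = λ / (2 n) = 620 / (2 × 1.0) = 310 nm.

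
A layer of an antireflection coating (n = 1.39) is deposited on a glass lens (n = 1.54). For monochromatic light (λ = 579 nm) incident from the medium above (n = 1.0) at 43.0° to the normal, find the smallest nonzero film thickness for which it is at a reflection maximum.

Ray reflecting at the top interface goes from n = 1.0 toward n = 1.39: a half-wave phase shift.
At the lower boundary (n = 1.39 to n = 1.54) the reflected ray undergoes a half-wave phase shift.
Zero or two π shifts → no net half-wave offset.
So the condition for constructive reflection is 2 n t cos θ_r = m λ.
Snell's law: 1.0 sin 43.0° = 1.39 sin θ_r → sin θ_r = 0.491, cos θ_r = 0.871.
Minimum nonzero at m = 1: t = λ / (2 n cos θ_r) = 579 / (2 × 1.39 × 0.871) = 239 nm.

239 nm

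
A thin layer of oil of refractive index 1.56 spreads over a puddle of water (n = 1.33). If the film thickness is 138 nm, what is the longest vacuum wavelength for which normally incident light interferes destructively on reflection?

431 nm

Ray reflecting at the top interface goes from n = 1.0 toward n = 1.56: a half-wave phase shift.
Bottom surface (1.56 → 1.33): reflection off a lower-index medium gives no phase shift.
The two reflections differ by half a wavelength.
So the condition for destructive reflection is 2 n t = m λ.
λ = 2 n t / m. The longest wavelength is m = 1: λ = 2 × 1.56 × 138 / 1.00 = 431 nm.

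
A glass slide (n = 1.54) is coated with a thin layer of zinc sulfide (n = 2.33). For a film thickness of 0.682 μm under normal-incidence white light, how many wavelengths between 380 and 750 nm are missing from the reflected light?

Top surface (1.0 → 2.33): reflection off a higher-index medium gives a half-wave phase shift.
At the lower boundary (n = 2.33 to n = 1.54) the reflected ray undergoes no phase shift.
The two reflections differ by half a wavelength.
With one net inversion, destructive interference in reflection requires 2 n t = m λ.
λ = 2 n t / m = 3178 / m nm.
m=4: 795 nm (IR); m=5: 636 nm (visible); m=6: 530 nm (visible); m=7: 454 nm (visible); m=8: 397 nm (visible); m=9: 353 nm (UV).

4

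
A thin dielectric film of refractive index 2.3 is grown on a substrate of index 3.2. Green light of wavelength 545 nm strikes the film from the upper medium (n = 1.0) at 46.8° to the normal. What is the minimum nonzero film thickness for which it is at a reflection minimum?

Ray reflecting at the top interface goes from n = 1.0 toward n = 2.3: a half-wave phase shift.
At the lower boundary (n = 2.3 to n = 3.2) the reflected ray undergoes a half-wave phase shift.
The two reflections carry the same phase change, so no net offset.
For dark reflection here: 2 n t cos θ_r = (m + ½) λ.
Snell's law: 1.0 sin 46.8° = 2.3 sin θ_r → sin θ_r = 0.317, cos θ_r = 0.948.
Minimum at m = 0: t = λ / (4 n cos θ_r) = 545 / (4 × 2.3 × 0.948) = 62.5 nm.

62.5 nm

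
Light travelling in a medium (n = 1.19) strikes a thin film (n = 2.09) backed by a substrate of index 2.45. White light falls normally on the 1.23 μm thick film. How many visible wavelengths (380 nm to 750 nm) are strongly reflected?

At the upper boundary (n = 1.19 to n = 2.09) the reflected ray undergoes a half-wave phase shift.
At the lower boundary (n = 2.09 to n = 2.45) the reflected ray undergoes a half-wave phase shift.
Zero or two π shifts → no net half-wave offset.
With no net inversion, constructive interference in reflection requires 2 n t = m λ.
λ = 2 n t / m = 5141 / m nm.
m=6: 857 nm (IR); m=7: 734 nm (visible); m=8: 643 nm (visible); m=9: 571 nm (visible); m=10: 514 nm (visible); m=11: 467 nm (visible); m=12: 428 nm (visible); m=13: 395 nm (visible); m=14: 367 nm (UV).

7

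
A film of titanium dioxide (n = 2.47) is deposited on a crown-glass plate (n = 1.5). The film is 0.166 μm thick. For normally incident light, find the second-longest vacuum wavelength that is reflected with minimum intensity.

Ray reflecting at the top interface goes from n = 1.0 toward n = 2.47: a half-wave phase shift.
Bottom surface (2.47 → 1.5): reflection off a lower-index medium gives no phase shift.
The two reflections differ by half a wavelength.
For dark reflection here: 2 n t = m λ.
λ = 2 n t / m. The second-longest wavelength is m = 2: λ = 2 × 2.47 × 166 / 2.00 = 410 nm.

410 nm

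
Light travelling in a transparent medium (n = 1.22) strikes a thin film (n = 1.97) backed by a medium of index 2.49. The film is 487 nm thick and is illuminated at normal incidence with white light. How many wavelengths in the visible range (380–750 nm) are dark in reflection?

2

Ray reflecting at the top interface goes from n = 1.22 toward n = 1.97: a half-wave phase shift.
Ray reflecting at the bottom interface goes from n = 1.97 toward n = 2.49: a half-wave phase shift.
Zero or two π shifts → no net half-wave offset.
For minimum reflection here: 2 n t = (m + ½) λ.
λ = 2 n t / (m + ½) = 1919 / (m + ½) nm.
m=2: 768 nm (IR); m=3: 548 nm (visible); m=4: 426 nm (visible); m=5: 349 nm (UV).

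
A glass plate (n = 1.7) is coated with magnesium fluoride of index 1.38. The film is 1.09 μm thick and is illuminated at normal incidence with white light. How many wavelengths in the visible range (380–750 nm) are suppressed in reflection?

4

Top surface (1.0 → 1.38): reflection off a higher-index medium gives a half-wave phase shift.
At the lower boundary (n = 1.38 to n = 1.7) the reflected ray undergoes a half-wave phase shift.
Net: no relative phase inversion (both shifts match).
With no net inversion, destructive interference in reflection requires 2 n t = (m + ½) λ.
λ = 2 n t / (m + ½) = 3008 / (m + ½) nm.
m=3: 860 nm (IR); m=4: 669 nm (visible); m=5: 547 nm (visible); m=6: 463 nm (visible); m=7: 401 nm (visible); m=8: 354 nm (UV).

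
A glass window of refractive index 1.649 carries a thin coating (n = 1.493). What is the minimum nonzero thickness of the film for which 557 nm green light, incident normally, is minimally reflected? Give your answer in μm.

0.0933 μm

At the upper boundary (n = 1.0 to n = 1.493) the reflected ray undergoes a half-wave phase shift.
Bottom surface (1.493 → 1.649): reflection off a higher-index medium gives a half-wave phase shift.
Zero or two π shifts → no net half-wave offset.
For minimum reflection here: 2 n t = (m + ½) λ.
Minimum at m = 0: t = λ / (4 n) = 557 / (4 × 1.493) = 93.3 nm.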